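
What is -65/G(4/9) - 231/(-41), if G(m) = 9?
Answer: -586/369 ≈ -1.5881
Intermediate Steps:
-65/G(4/9) - 231/(-41) = -65/9 - 231/(-41) = -65*⅑ - 231*(-1/41) = -65/9 + 231/41 = -586/369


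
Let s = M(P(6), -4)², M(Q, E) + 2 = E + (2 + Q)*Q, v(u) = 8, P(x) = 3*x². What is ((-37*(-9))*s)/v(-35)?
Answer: 11737573677/2 ≈ 5.8688e+9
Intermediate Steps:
M(Q, E) = -2 + E + Q*(2 + Q) (M(Q, E) = -2 + (E + (2 + Q)*Q) = -2 + (E + Q*(2 + Q)) = -2 + E + Q*(2 + Q))
s = 140991876 (s = (-2 - 4 + (3*6²)² + 2*(3*6²))² = (-2 - 4 + (3*36)² + 2*(3*36))² = (-2 - 4 + 108² + 2*108)² = (-2 - 4 + 11664 + 216)² = 11874² = 140991876)
((-37*(-9))*s)/v(-35) = (-37*(-9)*140991876)/8 = (333*140991876)*(⅛) = 46950294708*(⅛) = 11737573677/2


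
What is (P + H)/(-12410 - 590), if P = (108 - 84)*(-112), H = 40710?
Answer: -19011/6500 ≈ -2.9248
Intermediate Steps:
P = -2688 (P = 24*(-112) = -2688)
(P + H)/(-12410 - 590) = (-2688 + 40710)/(-12410 - 590) = 38022/(-13000) = 38022*(-1/13000) = -19011/6500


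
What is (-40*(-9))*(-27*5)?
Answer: -48600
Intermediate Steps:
(-40*(-9))*(-27*5) = 360*(-135) = -48600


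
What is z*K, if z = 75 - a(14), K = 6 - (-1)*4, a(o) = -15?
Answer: 900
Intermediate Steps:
K = 10 (K = 6 - 1*(-4) = 6 + 4 = 10)
z = 90 (z = 75 - 1*(-15) = 75 + 15 = 90)
z*K = 90*10 = 900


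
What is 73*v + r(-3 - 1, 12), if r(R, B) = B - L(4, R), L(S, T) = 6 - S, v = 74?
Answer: 5412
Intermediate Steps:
r(R, B) = -2 + B (r(R, B) = B - (6 - 1*4) = B - (6 - 4) = B - 1*2 = B - 2 = -2 + B)
73*v + r(-3 - 1, 12) = 73*74 + (-2 + 12) = 5402 + 10 = 5412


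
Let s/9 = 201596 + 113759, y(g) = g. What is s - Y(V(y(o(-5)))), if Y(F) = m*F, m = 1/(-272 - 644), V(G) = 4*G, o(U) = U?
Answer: 649946650/229 ≈ 2.8382e+6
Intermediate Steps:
s = 2838195 (s = 9*(201596 + 113759) = 9*315355 = 2838195)
m = -1/916 (m = 1/(-916) = -1/916 ≈ -0.0010917)
Y(F) = -F/916
s - Y(V(y(o(-5)))) = 2838195 - (-1)*4*(-5)/916 = 2838195 - (-1)*(-20)/916 = 2838195 - 1*5/229 = 2838195 - 5/229 = 649946650/229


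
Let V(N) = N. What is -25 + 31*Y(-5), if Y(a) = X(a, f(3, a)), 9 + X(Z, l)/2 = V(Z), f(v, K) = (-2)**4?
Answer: -893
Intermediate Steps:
f(v, K) = 16
X(Z, l) = -18 + 2*Z
Y(a) = -18 + 2*a
-25 + 31*Y(-5) = -25 + 31*(-18 + 2*(-5)) = -25 + 31*(-18 - 10) = -25 + 31*(-28) = -25 - 868 = -893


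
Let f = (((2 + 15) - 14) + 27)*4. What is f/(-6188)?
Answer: -30/1547 ≈ -0.019392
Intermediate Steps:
f = 120 (f = ((17 - 14) + 27)*4 = (3 + 27)*4 = 30*4 = 120)
f/(-6188) = 120/(-6188) = 120*(-1/6188) = -30/1547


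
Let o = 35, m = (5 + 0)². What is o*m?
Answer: 875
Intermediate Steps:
m = 25 (m = 5² = 25)
o*m = 35*25 = 875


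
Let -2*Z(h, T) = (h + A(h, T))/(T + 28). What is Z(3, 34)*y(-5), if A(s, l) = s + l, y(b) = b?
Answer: 50/31 ≈ 1.6129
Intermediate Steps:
A(s, l) = l + s
Z(h, T) = -(T + 2*h)/(2*(28 + T)) (Z(h, T) = -(h + (T + h))/(2*(T + 28)) = -(T + 2*h)/(2*(28 + T)))
Z(3, 34)*y(-5) = ((-1*3 - 1/2*34)/(28 + 34))*(-5) = ((-3 - 17)/62)*(-5) = ((1/62)*(-20))*(-5) = -10/31*(-5) = 50/31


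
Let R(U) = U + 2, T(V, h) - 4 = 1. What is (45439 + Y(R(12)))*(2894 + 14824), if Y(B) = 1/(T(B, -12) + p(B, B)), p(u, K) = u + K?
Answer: 8855976128/11 ≈ 8.0509e+8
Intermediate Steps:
T(V, h) = 5 (T(V, h) = 4 + 1 = 5)
p(u, K) = K + u
R(U) = 2 + U
Y(B) = 1/(5 + 2*B) (Y(B) = 1/(5 + (B + B)) = 1/(5 + 2*B))
(45439 + Y(R(12)))*(2894 + 14824) = (45439 + 1/(5 + 2*(2 + 12)))*(2894 + 14824) = (45439 + 1/(5 + 2*14))*17718 = (45439 + 1/(5 + 28))*17718 = (45439 + 1/33)*17718 = (1499488/33)*17718 = 8855976128/11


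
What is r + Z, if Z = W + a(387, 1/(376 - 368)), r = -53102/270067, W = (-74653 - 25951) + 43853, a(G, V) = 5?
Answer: -2189325012/38581 ≈ -56746.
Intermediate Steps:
W = -56751 (W = -100604 + 43853 = -56751)
r = -7586/38581 (r = -53102*1/270067 = -7586/38581 ≈ -0.19663)
Z = -56746 (Z = -56751 + 5 = -56746)
r + Z = -7586/38581 - 56746 = -2189325012/38581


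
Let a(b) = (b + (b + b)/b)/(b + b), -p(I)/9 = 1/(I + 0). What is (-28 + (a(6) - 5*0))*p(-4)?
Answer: -123/2 ≈ -61.500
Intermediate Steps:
p(I) = -9/I (p(I) = -9/(I + 0) = -9/I)
a(b) = (2 + b)/(2*b) (a(b) = (b + (2*b)/b)/((2*b)) = (b + 2)*(1/(2*b)) = (2 + b)*(1/(2*b)) = (2 + b)/(2*b))
(-28 + (a(6) - 5*0))*p(-4) = (-28 + ((½)*(2 + 6)/6 - 5*0))*(-9/(-4)) = (-28 + ((½)*(⅙)*8 + 0))*(-9*(-¼)) = (-28 + (⅔ + 0))*(9/4) = (-28 + ⅔)*(9/4) = -82/3*9/4 = -123/2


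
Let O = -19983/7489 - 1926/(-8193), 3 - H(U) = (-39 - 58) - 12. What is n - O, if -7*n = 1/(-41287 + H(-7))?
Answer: 14343720600334/5894909995275 ≈ 2.4332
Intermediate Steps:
H(U) = 112 (H(U) = 3 - ((-39 - 58) - 12) = 3 - (-97 - 12) = 3 - 1*(-109) = 3 + 109 = 112)
O = -49765635/20452459 (O = -19983*1/7489 - 1926*(-1/8193) = -19983/7489 + 642/2731 = -49765635/20452459 ≈ -2.4332)
n = 1/288225 (n = -1/(7*(-41287 + 112)) = -⅐/(-41175) = -⅐*(-1/41175) = 1/288225 ≈ 3.4695e-6)
n - O = 1/288225 - 1*(-49765635/20452459) = 1/288225 + 49765635/20452459 = 14343720600334/5894909995275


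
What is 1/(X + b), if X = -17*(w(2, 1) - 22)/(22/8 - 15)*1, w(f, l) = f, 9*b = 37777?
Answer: 441/1838833 ≈ 0.00023983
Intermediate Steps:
b = 37777/9 (b = (1/9)*37777 = 37777/9 ≈ 4197.4)
X = -1360/49 (X = -17*(2 - 22)/(22/8 - 15)*1 = -(-340)/(22*(1/8) - 15)*1 = -(-340)/(11/4 - 15)*1 = -(-340)/(-49/4)*1 = -(-340)*(-4)/49*1 = -17*80/49*1 = -1360/49*1 = -1360/49 ≈ -27.755)
1/(X + b) = 1/(-1360/49 + 37777/9) = 1/(1838833/441) = 441/1838833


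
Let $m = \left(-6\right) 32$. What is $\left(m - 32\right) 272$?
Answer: $-60928$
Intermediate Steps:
$m = -192$
$\left(m - 32\right) 272 = \left(-192 - 32\right) 272 = \left(-224\right) 272 = -60928$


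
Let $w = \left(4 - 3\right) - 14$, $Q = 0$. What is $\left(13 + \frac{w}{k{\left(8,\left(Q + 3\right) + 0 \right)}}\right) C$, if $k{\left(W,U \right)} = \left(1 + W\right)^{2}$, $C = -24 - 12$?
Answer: $- \frac{4160}{9} \approx -462.22$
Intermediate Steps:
$C = -36$ ($C = -24 - 12 = -36$)
$w = -13$ ($w = 1 - 14 = -13$)
$\left(13 + \frac{w}{k{\left(8,\left(Q + 3\right) + 0 \right)}}\right) C = \left(13 - \frac{13}{\left(1 + 8\right)^{2}}\right) \left(-36\right) = \left(13 - \frac{13}{9^{2}}\right) \left(-36\right) = \left(13 - \frac{13}{81}\right) \left(-36\right) = \frac{1040}{81} \left(-36\right) = - \frac{4160}{9}$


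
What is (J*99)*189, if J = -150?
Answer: -2806650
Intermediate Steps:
(J*99)*189 = -150*99*189 = -14850*189 = -2806650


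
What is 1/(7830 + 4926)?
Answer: 1/12756 ≈ 7.8394e-5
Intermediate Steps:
1/(7830 + 4926) = 1/12756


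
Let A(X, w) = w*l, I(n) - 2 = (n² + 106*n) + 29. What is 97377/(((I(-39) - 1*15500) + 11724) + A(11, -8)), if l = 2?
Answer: -97377/6374 ≈ -15.277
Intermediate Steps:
I(n) = 31 + n² + 106*n (I(n) = 2 + ((n² + 106*n) + 29) = 2 + (29 + n² + 106*n) = 31 + n² + 106*n)
A(X, w) = 2*w (A(X, w) = w*2 = 2*w)
97377/(((I(-39) - 1*15500) + 11724) + A(11, -8)) = 97377/((((31 + (-39)² + 106*(-39)) - 1*15500) + 11724) + 2*(-8)) = 97377/((((31 + 1521 - 4134) - 15500) + 11724) - 16) = 97377/(((-2582 - 15500) + 11724) - 16) = 97377/((-18082 + 11724) - 16) = 97377/(-6358 - 16) = 97377/(-6374) = 97377*(-1/6374) = -97377/6374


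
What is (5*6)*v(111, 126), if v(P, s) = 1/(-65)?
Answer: -6/13 ≈ -0.46154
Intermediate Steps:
v(P, s) = -1/65
(5*6)*v(111, 126) = (5*6)*(-1/65) = 30*(-1/65) = -6/13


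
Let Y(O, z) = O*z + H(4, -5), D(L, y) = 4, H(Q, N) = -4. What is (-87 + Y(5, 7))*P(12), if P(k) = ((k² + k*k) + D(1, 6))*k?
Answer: -196224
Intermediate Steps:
Y(O, z) = -4 + O*z (Y(O, z) = O*z - 4 = -4 + O*z)
P(k) = k*(4 + 2*k²) (P(k) = ((k² + k*k) + 4)*k = ((k² + k²) + 4)*k = (2*k² + 4)*k = (4 + 2*k²)*k = k*(4 + 2*k²))
(-87 + Y(5, 7))*P(12) = (-87 + (-4 + 5*7))*(2*12*(2 + 12²)) = (-87 + (-4 + 35))*(2*12*(2 + 144)) = (-87 + 31)*(2*12*146) = -56*3504 = -196224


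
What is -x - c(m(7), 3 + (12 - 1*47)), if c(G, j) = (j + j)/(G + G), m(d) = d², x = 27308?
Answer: -1338060/49 ≈ -27307.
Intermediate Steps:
c(G, j) = j/G (c(G, j) = (2*j)/((2*G)) = (2*j)*(1/(2*G)) = j/G)
-x - c(m(7), 3 + (12 - 1*47)) = -1*27308 - (3 + (12 - 1*47))/(7²) = -27308 - (3 + (12 - 47))/49 = -27308 - (3 - 35)/49 = -27308 - (-32)/49 = -27308 - 1*(-32/49) = -27308 + 32/49 = -1338060/49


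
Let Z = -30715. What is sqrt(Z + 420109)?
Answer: 3*sqrt(43266) ≈ 624.01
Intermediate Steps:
sqrt(Z + 420109) = sqrt(-30715 + 420109) = sqrt(389394) = 3*sqrt(43266)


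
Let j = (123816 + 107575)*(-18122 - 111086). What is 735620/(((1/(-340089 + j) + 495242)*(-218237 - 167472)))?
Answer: -21993499389713540/5711077434968805111317 ≈ -3.8510e-6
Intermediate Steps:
j = -29897568328 (j = 231391*(-129208) = -29897568328)
735620/(((1/(-340089 + j) + 495242)*(-218237 - 167472))) = 735620/(((1/(-340089 - 29897568328) + 495242)*(-218237 - 167472))) = 735620/(((1/(-29897908417) + 495242)*(-385709))) = 735620/(((-1/29897908417 + 495242)*(-385709))) = 735620/(((14806699960251913/29897908417)*(-385709))) = 735620/(-5711077434968805111317/29897908417) = 735620*(-29897908417/5711077434968805111317) = -21993499389713540/5711077434968805111317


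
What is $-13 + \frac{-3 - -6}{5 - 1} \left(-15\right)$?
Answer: $- \frac{97}{4} \approx -24.25$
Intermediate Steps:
$-13 + \frac{-3 - -6}{5 - 1} \left(-15\right) = -13 + \frac{-3 + 6}{4} \left(-15\right) = -13 + 3 \cdot \frac{1}{4} \left(-15\right) = -13 + \frac{3}{4} \left(-15\right) = -13 - \frac{45}{4} = - \frac{97}{4}$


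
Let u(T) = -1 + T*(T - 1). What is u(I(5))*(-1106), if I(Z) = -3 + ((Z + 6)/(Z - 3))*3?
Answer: -371063/2 ≈ -1.8553e+5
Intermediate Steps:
I(Z) = -3 + 3*(6 + Z)/(-3 + Z) (I(Z) = -3 + ((6 + Z)/(-3 + Z))*3 = -3 + 3*(6 + Z)/(-3 + Z))
u(T) = -1 + T*(-1 + T)
u(I(5))*(-1106) = (-1 + (27/(-3 + 5))² - 27/(-3 + 5))*(-1106) = (-1 + (27/2)² - 27/2)*(-1106) = (-1 + (27*(½))² - 27/2)*(-1106) = (-1 + (27/2)² - 1*27/2)*(-1106) = (-1 + 729/4 - 27/2)*(-1106) = (671/4)*(-1106) = -371063/2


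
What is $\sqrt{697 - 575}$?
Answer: $\sqrt{122} \approx 11.045$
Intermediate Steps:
$\sqrt{697 - 575} = \sqrt{122}$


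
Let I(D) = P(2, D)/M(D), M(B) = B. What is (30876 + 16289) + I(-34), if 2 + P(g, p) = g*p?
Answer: 801840/17 ≈ 47167.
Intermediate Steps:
P(g, p) = -2 + g*p
I(D) = (-2 + 2*D)/D
(30876 + 16289) + I(-34) = (30876 + 16289) + (2 - 2/(-34)) = 47165 + (2 - 2*(-1/34)) = 47165 + (2 + 1/17) = 47165 + 35/17 = 801840/17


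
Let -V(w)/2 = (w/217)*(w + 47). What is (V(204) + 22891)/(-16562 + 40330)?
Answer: 4864939/5157656 ≈ 0.94325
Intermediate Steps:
V(w) = -2*w*(47 + w)/217 (V(w) = -2*w/217*(w + 47) = -2*w*(1/217)*(47 + w) = -2*w/217*(47 + w) = -2*w*(47 + w)/217)
(V(204) + 22891)/(-16562 + 40330) = (-2/217*204*(47 + 204) + 22891)/(-16562 + 40330) = (-2/217*204*251 + 22891)/23768 = (-102408/217 + 22891)*(1/23768) = (4864939/217)*(1/23768) = 4864939/5157656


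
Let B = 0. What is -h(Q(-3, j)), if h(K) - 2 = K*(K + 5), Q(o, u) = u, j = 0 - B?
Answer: -2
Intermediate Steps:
j = 0 (j = 0 - 1*0 = 0 + 0 = 0)
h(K) = 2 + K*(5 + K) (h(K) = 2 + K*(K + 5) = 2 + K*(5 + K))
-h(Q(-3, j)) = -(2 + 0² + 5*0) = -(2 + 0 + 0) = -1*2 = -2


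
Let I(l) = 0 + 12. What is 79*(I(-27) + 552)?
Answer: 44556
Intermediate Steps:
I(l) = 12
79*(I(-27) + 552) = 79*(12 + 552) = 79*564 = 44556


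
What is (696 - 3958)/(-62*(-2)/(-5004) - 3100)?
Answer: 4080762/3878131 ≈ 1.0522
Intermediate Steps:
(696 - 3958)/(-62*(-2)/(-5004) - 3100) = -3262/(124*(-1/5004) - 3100) = -3262/(-31/1251 - 3100) = -3262/(-3878131/1251) = -3262*(-1251/3878131) = 4080762/3878131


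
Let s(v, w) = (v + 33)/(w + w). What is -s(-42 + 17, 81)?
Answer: -4/81 ≈ -0.049383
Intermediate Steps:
s(v, w) = (33 + v)/(2*w) (s(v, w) = (33 + v)/((2*w)) = (33 + v)*(1/(2*w)) = (33 + v)/(2*w))
-s(-42 + 17, 81) = -(33 + (-42 + 17))/(2*81) = -(33 - 25)/(2*81) = -8/(2*81) = -1*4/81 = -4/81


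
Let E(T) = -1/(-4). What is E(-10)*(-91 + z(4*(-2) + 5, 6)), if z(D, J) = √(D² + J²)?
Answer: -91/4 + 3*√5/4 ≈ -21.073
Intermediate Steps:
E(T) = ¼ (E(T) = -1*(-¼) = ¼)
E(-10)*(-91 + z(4*(-2) + 5, 6)) = (-91 + √((4*(-2) + 5)² + 6²))/4 = (-91 + √((-8 + 5)² + 36))/4 = (-91 + √((-3)² + 36))/4 = (-91 + √(9 + 36))/4 = (-91 + √45)/4 = (-91 + 3*√5)/4 = -91/4 + 3*√5/4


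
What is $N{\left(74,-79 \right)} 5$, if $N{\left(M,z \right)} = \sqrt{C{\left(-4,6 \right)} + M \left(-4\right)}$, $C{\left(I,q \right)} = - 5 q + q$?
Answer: $40 i \sqrt{5} \approx 89.443 i$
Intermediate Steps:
$C{\left(I,q \right)} = - 4 q$
$N{\left(M,z \right)} = \sqrt{-24 - 4 M}$ ($N{\left(M,z \right)} = \sqrt{\left(-4\right) 6 + M \left(-4\right)} = \sqrt{-24 - 4 M}$)
$N{\left(74,-79 \right)} 5 = 2 \sqrt{-6 - 74} \cdot 5 = 2 \sqrt{-80} \cdot 5 = 2 \cdot 4 i \sqrt{5} \cdot 5 = 8 i \sqrt{5} \cdot 5 = 40 i \sqrt{5}$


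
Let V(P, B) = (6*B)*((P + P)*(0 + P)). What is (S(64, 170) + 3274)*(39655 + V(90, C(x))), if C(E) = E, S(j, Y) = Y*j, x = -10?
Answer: -13196411130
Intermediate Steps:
V(P, B) = 12*B*P² (V(P, B) = (6*B)*((2*P)*P) = (6*B)*(2*P²) = 12*B*P²)
(S(64, 170) + 3274)*(39655 + V(90, C(x))) = (170*64 + 3274)*(39655 + 12*(-10)*90²) = (10880 + 3274)*(39655 + 12*(-10)*8100) = 14154*(39655 - 972000) = 14154*(-932345) = -13196411130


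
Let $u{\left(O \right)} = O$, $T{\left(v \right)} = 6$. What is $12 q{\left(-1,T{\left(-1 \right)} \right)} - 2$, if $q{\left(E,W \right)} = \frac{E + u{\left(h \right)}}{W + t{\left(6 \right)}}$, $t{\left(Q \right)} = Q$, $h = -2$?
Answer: $-5$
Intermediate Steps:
$q{\left(E,W \right)} = \frac{-2 + E}{6 + W}$ ($q{\left(E,W \right)} = \frac{E - 2}{W + 6} = \frac{-2 + E}{6 + W}$)
$12 q{\left(-1,T{\left(-1 \right)} \right)} - 2 = 12 \frac{-2 - 1}{6 + 6} - 2 = 12 \cdot \frac{1}{12} \left(-3\right) - 2 = 12 \left(- \frac{1}{4}\right) - 2 = -3 - 2 = -5$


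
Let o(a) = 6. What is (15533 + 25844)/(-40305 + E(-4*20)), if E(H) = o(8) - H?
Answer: -41377/40219 ≈ -1.0288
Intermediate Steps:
E(H) = 6 - H
(15533 + 25844)/(-40305 + E(-4*20)) = (15533 + 25844)/(-40305 + (6 - (-4)*20)) = 41377/(-40305 + (6 - 1*(-80))) = 41377/(-40305 + (6 + 80)) = 41377/(-40305 + 86) = 41377/(-40219) = 41377*(-1/40219) = -41377/40219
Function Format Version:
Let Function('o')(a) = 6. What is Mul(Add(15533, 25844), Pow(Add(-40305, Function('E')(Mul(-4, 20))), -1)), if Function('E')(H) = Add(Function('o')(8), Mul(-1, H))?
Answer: Rational(-41377, 40219) ≈ -1.0288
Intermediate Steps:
Function('E')(H) = Add(6, Mul(-1, H))
Mul(Add(15533, 25844), Pow(Add(-40305, Function('E')(Mul(-4, 20))), -1)) = Mul(Add(15533, 25844), Pow(Add(-40305, Add(6, Mul(-1, Mul(-4, 20)))), -1)) = Mul(41377, Pow(Add(-40305, Add(6, Mul(-1, -80))), -1)) = Mul(41377, Pow(Add(-40305, Add(6, 80)), -1)) = Mul(41377, Pow(Add(-40305, 86), -1)) = Mul(41377, Pow(-40219, -1)) = Mul(41377, Rational(-1, 40219)) = Rational(-41377, 40219)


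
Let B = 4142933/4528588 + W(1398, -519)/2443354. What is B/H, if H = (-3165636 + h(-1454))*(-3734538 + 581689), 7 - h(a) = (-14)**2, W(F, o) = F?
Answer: 723498777379/7888805433143186266848900 ≈ 9.1712e-14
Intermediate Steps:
h(a) = -189 (h(a) = 7 - 1*(-14)**2 = 7 - 1*196 = 7 - 196 = -189)
B = 5064491441653/5532471802076 (B = 4142933/4528588 + 1398/2443354 = 4142933*(1/4528588) + 1398*(1/2443354) = 4142933/4528588 + 699/1221677 = 5064491441653/5532471802076 ≈ 0.91541)
H = 9981368185425 (H = (-3165636 - 189)*(-3734538 + 581689) = -3165825*(-3152849) = 9981368185425)
B/H = (5064491441653/5532471802076)/9981368185425 = (5064491441653/5532471802076)*(1/9981368185425) = 723498777379/7888805433143186266848900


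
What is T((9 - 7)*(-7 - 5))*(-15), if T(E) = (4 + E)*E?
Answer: -7200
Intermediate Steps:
T(E) = E*(4 + E)
T((9 - 7)*(-7 - 5))*(-15) = (((9 - 7)*(-7 - 5))*(4 + (9 - 7)*(-7 - 5)))*(-15) = ((2*(-12))*(4 + 2*(-12)))*(-15) = -24*(4 - 24)*(-15) = -24*(-20)*(-15) = 480*(-15) = -7200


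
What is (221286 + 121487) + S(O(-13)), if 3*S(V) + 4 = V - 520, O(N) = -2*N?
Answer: 342607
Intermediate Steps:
S(V) = -524/3 + V/3 (S(V) = -4/3 + (V - 520)/3 = -4/3 + (-520 + V)/3 = -4/3 + (-520/3 + V/3) = -524/3 + V/3)
(221286 + 121487) + S(O(-13)) = (221286 + 121487) + (-524/3 + (-2*(-13))/3) = 342773 + (-524/3 + (⅓)*26) = 342773 + (-524/3 + 26/3) = 342773 - 166 = 342607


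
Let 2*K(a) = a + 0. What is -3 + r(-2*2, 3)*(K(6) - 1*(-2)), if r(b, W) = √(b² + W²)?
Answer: 22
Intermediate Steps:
K(a) = a/2 (K(a) = (a + 0)/2 = a/2)
r(b, W) = √(W² + b²)
-3 + r(-2*2, 3)*(K(6) - 1*(-2)) = -3 + √(3² + (-2*2)²)*((½)*6 - 1*(-2)) = -3 + √(9 + (-4)²)*(3 + 2) = -3 + √(9 + 16)*5 = -3 + √25*5 = -3 + 5*5 = -3 + 25 = 22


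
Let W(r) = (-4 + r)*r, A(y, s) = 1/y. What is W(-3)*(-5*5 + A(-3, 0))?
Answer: -532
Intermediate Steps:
W(r) = r*(-4 + r)
W(-3)*(-5*5 + A(-3, 0)) = (-3*(-4 - 3))*(-5*5 + 1/(-3)) = (-3*(-7))*(-25 - 1/3) = 21*(-76/3) = -532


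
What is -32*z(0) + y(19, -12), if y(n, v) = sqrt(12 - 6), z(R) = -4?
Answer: 128 + sqrt(6) ≈ 130.45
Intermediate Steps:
y(n, v) = sqrt(6)
-32*z(0) + y(19, -12) = -32*(-4) + sqrt(6) = 128 + sqrt(6)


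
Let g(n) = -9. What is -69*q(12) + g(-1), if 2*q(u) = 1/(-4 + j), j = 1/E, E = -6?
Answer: -18/25 ≈ -0.72000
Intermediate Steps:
j = -1/6 (j = 1/(-6) = -1/6 ≈ -0.16667)
q(u) = -3/25 (q(u) = 1/(2*(-4 - 1/6)) = 1/(2*(-25/6)) = (1/2)*(-6/25) = -3/25)
-69*q(12) + g(-1) = -69*(-3/25) - 9 = 207/25 - 9 = -18/25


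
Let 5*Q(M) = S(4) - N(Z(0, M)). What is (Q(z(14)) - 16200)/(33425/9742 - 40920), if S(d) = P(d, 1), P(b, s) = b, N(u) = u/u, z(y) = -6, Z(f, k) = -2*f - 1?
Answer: 789072774/1993046075 ≈ 0.39591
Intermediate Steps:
Z(f, k) = -1 - 2*f
N(u) = 1
S(d) = d
Q(M) = 3/5 (Q(M) = (4 - 1*1)/5 = (4 - 1)/5 = (1/5)*3 = 3/5)
(Q(z(14)) - 16200)/(33425/9742 - 40920) = (3/5 - 16200)/(33425/9742 - 40920) = -80997/(5*(33425*(1/9742) - 40920)) = -80997/(5*(33425/9742 - 40920)) = -80997/(5*(-398609215/9742)) = -80997/5*(-9742/398609215) = 789072774/1993046075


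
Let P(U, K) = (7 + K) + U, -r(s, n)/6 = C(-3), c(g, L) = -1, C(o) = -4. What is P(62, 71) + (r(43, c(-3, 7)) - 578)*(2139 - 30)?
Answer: -1168246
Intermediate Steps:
r(s, n) = 24 (r(s, n) = -6*(-4) = 24)
P(U, K) = 7 + K + U
P(62, 71) + (r(43, c(-3, 7)) - 578)*(2139 - 30) = (7 + 71 + 62) + (24 - 578)*(2139 - 30) = 140 - 554*2109 = 140 - 1168386 = -1168246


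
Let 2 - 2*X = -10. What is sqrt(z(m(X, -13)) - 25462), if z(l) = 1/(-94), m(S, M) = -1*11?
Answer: I*sqrt(224982326)/94 ≈ 159.57*I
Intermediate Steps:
X = 6 (X = 1 - 1/2*(-10) = 1 + 5 = 6)
m(S, M) = -11
z(l) = -1/94
sqrt(z(m(X, -13)) - 25462) = sqrt(-1/94 - 25462) = sqrt(-2393429/94) = I*sqrt(224982326)/94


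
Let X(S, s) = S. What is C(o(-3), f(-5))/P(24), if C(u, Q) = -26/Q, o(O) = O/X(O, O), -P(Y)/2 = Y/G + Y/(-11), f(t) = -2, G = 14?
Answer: 1001/72 ≈ 13.903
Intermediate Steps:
P(Y) = 3*Y/77 (P(Y) = -2*(Y/14 + Y/(-11)) = -2*(Y*(1/14) + Y*(-1/11)) = -2*(Y/14 - Y/11) = -(-3)*Y/77 = 3*Y/77)
o(O) = 1 (o(O) = O/O = 1)
C(o(-3), f(-5))/P(24) = (-26/(-2))/(((3/77)*24)) = (-26*(-½))/(72/77) = 13*(77/72) = 1001/72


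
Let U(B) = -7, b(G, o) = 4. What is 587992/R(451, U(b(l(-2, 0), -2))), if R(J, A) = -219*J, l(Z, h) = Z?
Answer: -587992/98769 ≈ -5.9532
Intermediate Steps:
587992/R(451, U(b(l(-2, 0), -2))) = 587992/((-219*451)) = 587992/(-98769) = 587992*(-1/98769) = -587992/98769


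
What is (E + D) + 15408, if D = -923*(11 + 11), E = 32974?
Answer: 28076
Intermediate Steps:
D = -20306 (D = -923*22 = -20306)
(E + D) + 15408 = (32974 - 20306) + 15408 = 12668 + 15408 = 28076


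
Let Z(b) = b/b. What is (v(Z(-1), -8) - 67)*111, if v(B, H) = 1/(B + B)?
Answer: -14763/2 ≈ -7381.5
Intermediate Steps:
Z(b) = 1
v(B, H) = 1/(2*B)
(v(Z(-1), -8) - 67)*111 = ((1/2)/1 - 67)*111 = ((1/2)*1 - 67)*111 = (1/2 - 67)*111 = -133/2*111 = -14763/2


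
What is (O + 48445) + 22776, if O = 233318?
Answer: 304539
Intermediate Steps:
(O + 48445) + 22776 = (233318 + 48445) + 22776 = 281763 + 22776 = 304539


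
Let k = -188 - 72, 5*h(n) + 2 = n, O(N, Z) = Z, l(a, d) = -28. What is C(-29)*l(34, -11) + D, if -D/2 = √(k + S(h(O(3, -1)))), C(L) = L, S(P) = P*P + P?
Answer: 812 - 2*I*√6506/5 ≈ 812.0 - 32.264*I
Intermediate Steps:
h(n) = -⅖ + n/5
S(P) = P + P² (S(P) = P² + P = P + P²)
k = -260
D = -2*I*√6506/5 (D = -2*√(-260 + (-⅖ + (⅕)*(-1))*(1 + (-⅖ + (⅕)*(-1)))) = -2*√(-260 + (-⅖ - ⅕)*(1 + (-⅖ - ⅕))) = -2*√(-260 - 3*(1 - ⅗)/5) = -2*√(-260 - ⅗*⅖) = -2*√(-260 - 6/25) = -2*I*√6506/5 ≈ -32.264*I)
C(-29)*l(34, -11) + D = -29*(-28) - 2*I*√6506/5 = 812 - 2*I*√6506/5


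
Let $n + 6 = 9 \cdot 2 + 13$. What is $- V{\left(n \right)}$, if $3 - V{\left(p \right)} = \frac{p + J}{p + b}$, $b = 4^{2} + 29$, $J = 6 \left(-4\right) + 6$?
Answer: $- \frac{29}{10} \approx -2.9$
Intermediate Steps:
$J = -18$ ($J = -24 + 6 = -18$)
$b = 45$ ($b = 16 + 29 = 45$)
$n = 25$ ($n = -6 + \left(9 \cdot 2 + 13\right) = -6 + \left(18 + 13\right) = -6 + 31 = 25$)
$V{\left(p \right)} = 3 - \frac{-18 + p}{45 + p}$ ($V{\left(p \right)} = 3 - \frac{p - 18}{p + 45} = 3 - \frac{-18 + p}{45 + p}$)
$- V{\left(n \right)} = - \frac{153 + 2 \cdot 25}{45 + 25} = - \frac{153 + 50}{70} = - \frac{203}{70} = \left(-1\right) \frac{29}{10} = - \frac{29}{10}$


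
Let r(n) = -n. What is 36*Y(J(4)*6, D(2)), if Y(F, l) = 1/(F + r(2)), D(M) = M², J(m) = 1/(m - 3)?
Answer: 9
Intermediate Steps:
J(m) = 1/(-3 + m)
Y(F, l) = 1/(-2 + F) (Y(F, l) = 1/(F - 1*2) = 1/(F - 2) = 1/(-2 + F))
36*Y(J(4)*6, D(2)) = 36/(-2 + 6/(-3 + 4)) = 36/(-2 + 6/1) = 36/(-2 + 1*6) = 36/(-2 + 6) = 36/4 = 36*(¼) = 9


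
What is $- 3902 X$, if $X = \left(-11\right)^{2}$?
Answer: $-472142$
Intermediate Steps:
$X = 121$
$- 3902 X = \left(-3902\right) 121 = -472142$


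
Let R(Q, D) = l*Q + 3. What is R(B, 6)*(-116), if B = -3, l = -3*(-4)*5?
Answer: 20532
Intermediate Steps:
l = 60 (l = 12*5 = 60)
R(Q, D) = 3 + 60*Q (R(Q, D) = 60*Q + 3 = 3 + 60*Q)
R(B, 6)*(-116) = (3 + 60*(-3))*(-116) = (3 - 180)*(-116) = -177*(-116) = 20532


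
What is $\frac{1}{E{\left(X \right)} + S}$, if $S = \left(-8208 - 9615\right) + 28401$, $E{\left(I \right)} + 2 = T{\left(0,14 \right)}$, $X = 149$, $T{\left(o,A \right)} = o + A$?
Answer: $\frac{1}{10590} \approx 9.4429 \cdot 10^{-5}$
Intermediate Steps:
$T{\left(o,A \right)} = A + o$
$E{\left(I \right)} = 12$ ($E{\left(I \right)} = -2 + \left(14 + 0\right) = -2 + 14 = 12$)
$S = 10578$ ($S = -17823 + 28401 = 10578$)
$\frac{1}{E{\left(X \right)} + S} = \frac{1}{12 + 10578} = \frac{1}{10590}$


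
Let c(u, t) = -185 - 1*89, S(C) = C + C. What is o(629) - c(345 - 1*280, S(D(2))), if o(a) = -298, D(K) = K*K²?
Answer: -24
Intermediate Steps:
D(K) = K³
S(C) = 2*C
c(u, t) = -274 (c(u, t) = -185 - 89 = -274)
o(629) - c(345 - 1*280, S(D(2))) = -298 - 1*(-274) = -298 + 274 = -24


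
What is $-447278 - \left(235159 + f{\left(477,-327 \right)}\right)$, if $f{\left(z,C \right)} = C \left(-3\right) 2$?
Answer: $-684399$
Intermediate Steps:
$f{\left(z,C \right)} = - 6 C$ ($f{\left(z,C \right)} = - 3 C 2 = - 6 C$)
$-447278 - \left(235159 + f{\left(477,-327 \right)}\right) = -447278 - \left(235159 - -1962\right) = -447278 - 237121 = -684399$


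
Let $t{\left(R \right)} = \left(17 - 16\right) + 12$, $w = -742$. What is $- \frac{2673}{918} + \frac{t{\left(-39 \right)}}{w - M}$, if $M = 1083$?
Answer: $- \frac{181117}{62050} \approx -2.9189$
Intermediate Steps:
$t{\left(R \right)} = 13$ ($t{\left(R \right)} = 1 + 12 = 13$)
$- \frac{2673}{918} + \frac{t{\left(-39 \right)}}{w - M} = - \frac{2673}{918} + \frac{13}{-742 - 1083} = \left(-2673\right) \frac{1}{918} + \frac{13}{-742 - 1083} = - \frac{99}{34} + \frac{13}{-1825} = - \frac{99}{34} + 13 \left(- \frac{1}{1825}\right) = - \frac{99}{34} - \frac{13}{1825} = - \frac{181117}{62050}$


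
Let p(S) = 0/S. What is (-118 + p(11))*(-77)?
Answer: 9086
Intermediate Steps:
p(S) = 0
(-118 + p(11))*(-77) = (-118 + 0)*(-77) = -118*(-77) = 9086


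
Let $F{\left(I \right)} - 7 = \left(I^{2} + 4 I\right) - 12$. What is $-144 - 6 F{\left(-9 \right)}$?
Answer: $-384$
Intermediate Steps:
$F{\left(I \right)} = -5 + I^{2} + 4 I$ ($F{\left(I \right)} = 7 - \left(12 - I^{2} - 4 I\right) = 7 + \left(-12 + I^{2} + 4 I\right) = -5 + I^{2} + 4 I$)
$-144 - 6 F{\left(-9 \right)} = -144 - 6 \left(-5 + \left(-9\right)^{2} + 4 \left(-9\right)\right) = -144 - 6 \left(-5 + 81 - 36\right) = -144 - 240 = -384$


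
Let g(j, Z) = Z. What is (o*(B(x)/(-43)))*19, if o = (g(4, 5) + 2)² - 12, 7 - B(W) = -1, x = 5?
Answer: -5624/43 ≈ -130.79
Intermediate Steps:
B(W) = 8 (B(W) = 7 - 1*(-1) = 7 + 1 = 8)
o = 37 (o = (5 + 2)² - 12 = 7² - 12 = 49 - 12 = 37)
(o*(B(x)/(-43)))*19 = (37*(8/(-43)))*19 = (37*(8*(-1/43)))*19 = (37*(-8/43))*19 = -296/43*19 = -5624/43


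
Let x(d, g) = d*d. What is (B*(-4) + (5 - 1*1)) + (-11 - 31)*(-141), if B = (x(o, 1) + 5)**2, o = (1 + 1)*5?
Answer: -38174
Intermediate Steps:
o = 10 (o = 2*5 = 10)
x(d, g) = d**2
B = 11025 (B = (10**2 + 5)**2 = (100 + 5)**2 = 105**2 = 11025)
(B*(-4) + (5 - 1*1)) + (-11 - 31)*(-141) = (11025*(-4) + (5 - 1*1)) + (-11 - 31)*(-141) = (-44100 + (5 - 1)) - 42*(-141) = (-44100 + 4) + 5922 = -44096 + 5922 = -38174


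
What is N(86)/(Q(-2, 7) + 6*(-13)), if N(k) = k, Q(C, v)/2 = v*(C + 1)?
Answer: -43/46 ≈ -0.93478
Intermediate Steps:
Q(C, v) = 2*v*(1 + C) (Q(C, v) = 2*(v*(C + 1)) = 2*(v*(1 + C)) = 2*v*(1 + C))
N(86)/(Q(-2, 7) + 6*(-13)) = 86/(2*7*(1 - 2) + 6*(-13)) = 86/(2*7*(-1) - 78) = 86/(-14 - 78) = 86/(-92) = 86*(-1/92) = -43/46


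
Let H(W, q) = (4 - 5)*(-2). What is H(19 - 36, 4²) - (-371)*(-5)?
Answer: -1853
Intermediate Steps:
H(W, q) = 2 (H(W, q) = -1*(-2) = 2)
H(19 - 36, 4²) - (-371)*(-5) = 2 - (-371)*(-5) = 2 - 1*1855 = 2 - 1855 = -1853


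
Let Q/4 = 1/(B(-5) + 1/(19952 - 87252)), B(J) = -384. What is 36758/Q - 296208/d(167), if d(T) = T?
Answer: -79360225523693/22478200 ≈ -3.5305e+6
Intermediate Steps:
Q = -269200/25843201 (Q = 4/(-384 + 1/(19952 - 87252)) = 4/(-384 + 1/(-67300)) = 4/(-384 - 1/67300) = 4/(-25843201/67300) = 4*(-67300/25843201) = -269200/25843201 ≈ -0.010417)
36758/Q - 296208/d(167) = 36758/(-269200/25843201) - 296208/167 = 36758*(-25843201/269200) - 296208*1/167 = -474972191179/134600 - 296208/167 = -79360225523693/22478200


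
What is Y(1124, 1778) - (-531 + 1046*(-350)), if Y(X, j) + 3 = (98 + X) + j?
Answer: 369628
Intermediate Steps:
Y(X, j) = 95 + X + j (Y(X, j) = -3 + ((98 + X) + j) = -3 + (98 + X + j) = 95 + X + j)
Y(1124, 1778) - (-531 + 1046*(-350)) = (95 + 1124 + 1778) - (-531 + 1046*(-350)) = 2997 - (-531 - 366100) = 2997 - 1*(-366631) = 2997 + 366631 = 369628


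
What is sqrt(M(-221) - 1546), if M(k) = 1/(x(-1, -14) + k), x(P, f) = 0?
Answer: 3*I*sqrt(8389823)/221 ≈ 39.319*I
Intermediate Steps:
M(k) = 1/k (M(k) = 1/(0 + k) = 1/k)
sqrt(M(-221) - 1546) = sqrt(1/(-221) - 1546) = sqrt(-1/221 - 1546) = sqrt(-341667/221) = 3*I*sqrt(8389823)/221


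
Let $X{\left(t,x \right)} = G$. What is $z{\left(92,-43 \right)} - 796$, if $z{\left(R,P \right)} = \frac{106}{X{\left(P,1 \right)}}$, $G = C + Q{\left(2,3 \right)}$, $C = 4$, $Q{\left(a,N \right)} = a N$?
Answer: $- \frac{3927}{5} \approx -785.4$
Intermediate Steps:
$Q{\left(a,N \right)} = N a$
$G = 10$ ($G = 4 + 3 \cdot 2 = 4 + 6 = 10$)
$X{\left(t,x \right)} = 10$
$z{\left(R,P \right)} = \frac{53}{5}$ ($z{\left(R,P \right)} = \frac{106}{10} = 106 \cdot \frac{1}{10} = \frac{53}{5}$)
$z{\left(92,-43 \right)} - 796 = \frac{53}{5} - 796 = - \frac{3927}{5}$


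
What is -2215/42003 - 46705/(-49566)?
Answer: 617320475/693973566 ≈ 0.88954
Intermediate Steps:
-2215/42003 - 46705/(-49566) = -2215*1/42003 - 46705*(-1/49566) = -2215/42003 + 46705/49566 = 617320475/693973566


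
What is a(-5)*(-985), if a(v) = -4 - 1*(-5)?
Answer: -985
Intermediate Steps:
a(v) = 1 (a(v) = -4 + 5 = 1)
a(-5)*(-985) = 1*(-985) = -985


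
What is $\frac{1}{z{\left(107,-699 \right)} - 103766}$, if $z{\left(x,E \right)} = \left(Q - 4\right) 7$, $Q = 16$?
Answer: $- \frac{1}{103682} \approx -9.6449 \cdot 10^{-6}$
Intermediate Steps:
$z{\left(x,E \right)} = 84$ ($z{\left(x,E \right)} = \left(16 - 4\right) 7 = 12 \cdot 7 = 84$)
$\frac{1}{z{\left(107,-699 \right)} - 103766} = \frac{1}{84 - 103766} = \frac{1}{-103682} = - \frac{1}{103682}$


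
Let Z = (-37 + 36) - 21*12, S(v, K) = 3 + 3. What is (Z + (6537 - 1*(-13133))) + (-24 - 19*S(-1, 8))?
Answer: 19279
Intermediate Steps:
S(v, K) = 6
Z = -253 (Z = -1 - 252 = -253)
(Z + (6537 - 1*(-13133))) + (-24 - 19*S(-1, 8)) = (-253 + (6537 - 1*(-13133))) + (-24 - 19*6) = (-253 + (6537 + 13133)) + (-24 - 114) = (-253 + 19670) - 138 = 19417 - 138 = 19279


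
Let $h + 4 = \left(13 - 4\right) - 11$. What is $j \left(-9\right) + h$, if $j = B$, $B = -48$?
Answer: $426$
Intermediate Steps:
$j = -48$
$h = -6$ ($h = -4 + \left(\left(13 - 4\right) - 11\right) = -4 + \left(9 - 11\right) = -4 - 2 = -6$)
$j \left(-9\right) + h = \left(-48\right) \left(-9\right) - 6 = 432 - 6 = 426$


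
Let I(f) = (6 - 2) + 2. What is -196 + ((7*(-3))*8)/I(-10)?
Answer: -224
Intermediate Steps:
I(f) = 6 (I(f) = 4 + 2 = 6)
-196 + ((7*(-3))*8)/I(-10) = -196 + ((7*(-3))*8)/6 = -196 - 21*8*(1/6) = -196 - 168*1/6 = -196 - 28 = -224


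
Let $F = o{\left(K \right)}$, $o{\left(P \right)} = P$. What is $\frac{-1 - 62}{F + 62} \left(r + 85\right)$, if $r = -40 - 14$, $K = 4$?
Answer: $- \frac{651}{22} \approx -29.591$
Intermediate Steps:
$F = 4$
$r = -54$ ($r = -40 - 14 = -54$)
$\frac{-1 - 62}{F + 62} \left(r + 85\right) = \frac{-1 - 62}{4 + 62} \left(-54 + 85\right) = - \frac{63}{66} \cdot 31 = \left(-63\right) \frac{1}{66} \cdot 31 = \left(- \frac{21}{22}\right) 31 = - \frac{651}{22}$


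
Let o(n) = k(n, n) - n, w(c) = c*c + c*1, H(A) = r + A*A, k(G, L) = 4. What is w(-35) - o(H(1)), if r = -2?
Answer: 1185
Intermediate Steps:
H(A) = -2 + A² (H(A) = -2 + A*A = -2 + A²)
w(c) = c + c² (w(c) = c² + c = c + c²)
o(n) = 4 - n
w(-35) - o(H(1)) = -35*(1 - 35) - (4 - (-2 + 1²)) = -35*(-34) - (4 - (-2 + 1)) = 1190 - (4 - 1*(-1)) = 1190 - (4 + 1) = 1190 - 1*5 = 1190 - 5 = 1185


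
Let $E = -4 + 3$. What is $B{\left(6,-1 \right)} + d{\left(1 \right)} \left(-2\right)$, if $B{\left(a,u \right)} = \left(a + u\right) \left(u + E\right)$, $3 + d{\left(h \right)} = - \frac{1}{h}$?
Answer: $-2$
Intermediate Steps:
$E = -1$
$d{\left(h \right)} = -3 - \frac{1}{h}$
$B{\left(a,u \right)} = \left(-1 + u\right) \left(a + u\right)$ ($B{\left(a,u \right)} = \left(a + u\right) \left(u - 1\right) = \left(a + u\right) \left(-1 + u\right) = \left(-1 + u\right) \left(a + u\right)$)
$B{\left(6,-1 \right)} + d{\left(1 \right)} \left(-2\right) = \left(\left(-1\right)^{2} - 6 - -1 + 6 \left(-1\right)\right) + \left(-3 - 1^{-1}\right) \left(-2\right) = \left(1 - 6 + 1 - 6\right) + \left(-3 - 1\right) \left(-2\right) = -10 + \left(-3 - 1\right) \left(-2\right) = -10 - -8 = -10 + 8 = -2$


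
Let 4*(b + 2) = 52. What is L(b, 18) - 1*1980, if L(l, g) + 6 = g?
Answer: -1968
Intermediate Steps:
b = 11 (b = -2 + (1/4)*52 = -2 + 13 = 11)
L(l, g) = -6 + g
L(b, 18) - 1*1980 = (-6 + 18) - 1*1980 = 12 - 1980 = -1968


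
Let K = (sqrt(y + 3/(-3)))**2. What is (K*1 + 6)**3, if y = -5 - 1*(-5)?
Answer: 125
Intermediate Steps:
y = 0 (y = -5 + 5 = 0)
K = -1 (K = (sqrt(0 + 3/(-3)))**2 = (sqrt(0 + 3*(-1/3)))**2 = (sqrt(0 - 1))**2 = (sqrt(-1))**2 = I**2 = -1)
(K*1 + 6)**3 = (-1*1 + 6)**3 = (-1 + 6)**3 = 5**3 = 125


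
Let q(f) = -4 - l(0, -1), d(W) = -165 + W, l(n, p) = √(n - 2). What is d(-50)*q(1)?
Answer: 860 + 215*I*√2 ≈ 860.0 + 304.06*I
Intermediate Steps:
l(n, p) = √(-2 + n)
q(f) = -4 - I*√2 (q(f) = -4 - √(-2 + 0) = -4 - √(-2) = -4 - I*√2)
d(-50)*q(1) = (-165 - 50)*(-4 - I*√2) = -215*(-4 - I*√2) = 860 + 215*I*√2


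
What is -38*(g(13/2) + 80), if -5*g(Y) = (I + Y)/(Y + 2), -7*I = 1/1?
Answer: -1805418/595 ≈ -3034.3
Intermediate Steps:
I = -⅐ (I = -⅐/1 = -⅐*1 = -⅐ ≈ -0.14286)
g(Y) = -(-⅐ + Y)/(5*(2 + Y)) (g(Y) = -(-⅐ + Y)/(5*(Y + 2)) = -(-⅐ + Y)/(5*(2 + Y)))
-38*(g(13/2) + 80) = -38*((1 - 91/2)/(35*(2 + 13/2)) + 80) = -38*((1 - 91/2)/(35*(2 + 13*(½))) + 80) = -38*((1 - 7*13/2)/(35*(2 + 13/2)) + 80) = -38*((1 - 91/2)/(35*(17/2)) + 80) = -38*((1/35)*(2/17)*(-89/2) + 80) = -38*(-89/595 + 80) = -38*47511/595 = -1805418/595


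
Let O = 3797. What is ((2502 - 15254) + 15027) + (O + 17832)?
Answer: 23904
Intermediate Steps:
((2502 - 15254) + 15027) + (O + 17832) = ((2502 - 15254) + 15027) + (3797 + 17832) = (-12752 + 15027) + 21629 = 2275 + 21629 = 23904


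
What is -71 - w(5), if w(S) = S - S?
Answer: -71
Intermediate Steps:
w(S) = 0
-71 - w(5) = -71 - 1*0 = -71 + 0 = -71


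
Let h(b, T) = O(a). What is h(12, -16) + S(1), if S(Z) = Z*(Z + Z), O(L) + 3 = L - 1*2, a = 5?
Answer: 2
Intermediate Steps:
O(L) = -5 + L (O(L) = -3 + (L - 1*2) = -3 + (L - 2) = -3 + (-2 + L) = -5 + L)
h(b, T) = 0 (h(b, T) = -5 + 5 = 0)
S(Z) = 2*Z**2 (S(Z) = Z*(2*Z) = 2*Z**2)
h(12, -16) + S(1) = 0 + 2*1**2 = 0 + 2*1 = 0 + 2 = 2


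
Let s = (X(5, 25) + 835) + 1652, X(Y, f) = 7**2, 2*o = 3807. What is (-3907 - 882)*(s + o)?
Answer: -42521531/2 ≈ -2.1261e+7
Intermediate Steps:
o = 3807/2 (o = (1/2)*3807 = 3807/2 ≈ 1903.5)
X(Y, f) = 49
s = 2536 (s = (49 + 835) + 1652 = 884 + 1652 = 2536)
(-3907 - 882)*(s + o) = (-3907 - 882)*(2536 + 3807/2) = -4789*8879/2 = -42521531/2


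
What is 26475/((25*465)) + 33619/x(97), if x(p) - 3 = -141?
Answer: -5162231/21390 ≈ -241.34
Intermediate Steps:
x(p) = -138 (x(p) = 3 - 141 = -138)
26475/((25*465)) + 33619/x(97) = 26475/((25*465)) + 33619/(-138) = 26475/11625 + 33619*(-1/138) = 26475*(1/11625) - 33619/138 = 353/155 - 33619/138 = -5162231/21390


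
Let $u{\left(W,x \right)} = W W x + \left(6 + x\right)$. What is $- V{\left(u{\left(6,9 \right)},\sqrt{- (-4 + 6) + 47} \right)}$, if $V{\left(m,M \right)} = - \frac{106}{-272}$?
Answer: $- \frac{53}{136} \approx -0.38971$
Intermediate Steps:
$u{\left(W,x \right)} = 6 + x + x W^{2}$ ($u{\left(W,x \right)} = W^{2} x + \left(6 + x\right) = x W^{2} + \left(6 + x\right) = 6 + x + x W^{2}$)
$V{\left(m,M \right)} = \frac{53}{136}$ ($V{\left(m,M \right)} = \left(-106\right) \left(- \frac{1}{272}\right) = \frac{53}{136}$)
$- V{\left(u{\left(6,9 \right)},\sqrt{- (-4 + 6) + 47} \right)} = \left(-1\right) \frac{53}{136} = - \frac{53}{136}$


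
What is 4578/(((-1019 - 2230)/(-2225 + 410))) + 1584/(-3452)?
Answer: 796604534/311543 ≈ 2557.0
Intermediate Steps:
4578/(((-1019 - 2230)/(-2225 + 410))) + 1584/(-3452) = 4578/((-3249/(-1815))) + 1584*(-1/3452) = 4578/((-3249*(-1/1815))) - 396/863 = 4578/(1083/605) - 396/863 = 4578*(605/1083) - 396/863 = 923230/361 - 396/863 = 796604534/311543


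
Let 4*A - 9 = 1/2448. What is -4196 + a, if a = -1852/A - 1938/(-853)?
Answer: -94286520002/18794149 ≈ -5016.8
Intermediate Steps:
A = 22033/9792 (A = 9/4 + (¼)/2448 = 9/4 + (¼)*(1/2448) = 9/4 + 1/9792 = 22033/9792 ≈ 2.2501)
a = -15426270798/18794149 (a = -1852/22033/9792 - 1938/(-853) = -1852*9792/22033 - 1938*(-1/853) = -18134784/22033 + 1938/853 = -15426270798/18794149 ≈ -820.80)
-4196 + a = -4196 - 15426270798/18794149 = -94286520002/18794149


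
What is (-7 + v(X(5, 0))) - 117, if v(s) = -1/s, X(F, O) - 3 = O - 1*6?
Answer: -371/3 ≈ -123.67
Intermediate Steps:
X(F, O) = -3 + O (X(F, O) = 3 + (O - 1*6) = 3 + (O - 6) = 3 + (-6 + O) = -3 + O)
(-7 + v(X(5, 0))) - 117 = (-7 - 1/(-3 + 0)) - 117 = (-7 - 1/(-3)) - 117 = (-7 - 1*(-⅓)) - 117 = (-7 + ⅓) - 117 = -20/3 - 117 = -371/3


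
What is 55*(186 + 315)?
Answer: 27555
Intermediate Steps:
55*(186 + 315) = 55*501 = 27555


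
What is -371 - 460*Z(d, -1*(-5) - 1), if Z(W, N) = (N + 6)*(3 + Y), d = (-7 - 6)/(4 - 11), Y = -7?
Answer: 18029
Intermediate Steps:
d = 13/7 (d = -13/(-7) = -13*(-1/7) = 13/7 ≈ 1.8571)
Z(W, N) = -24 - 4*N (Z(W, N) = (N + 6)*(3 - 7) = (6 + N)*(-4) = -24 - 4*N)
-371 - 460*Z(d, -1*(-5) - 1) = -371 - 460*(-24 - 4*(-1*(-5) - 1)) = -371 - 460*(-24 - 4*(5 - 1)) = -371 - 460*(-24 - 4*4) = -371 - 460*(-24 - 16) = -371 - 460*(-40) = -371 + 18400 = 18029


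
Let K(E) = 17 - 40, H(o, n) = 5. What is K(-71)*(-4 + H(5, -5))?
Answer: -23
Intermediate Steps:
K(E) = -23
K(-71)*(-4 + H(5, -5)) = -23*(-4 + 5) = -23*1 = -23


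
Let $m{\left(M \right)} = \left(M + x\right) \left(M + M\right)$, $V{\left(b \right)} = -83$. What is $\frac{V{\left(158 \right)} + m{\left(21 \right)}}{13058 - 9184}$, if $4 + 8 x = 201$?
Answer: $\frac{7333}{15496} \approx 0.47322$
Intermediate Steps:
$x = \frac{197}{8}$ ($x = - \frac{1}{2} + \frac{1}{8} \cdot 201 = - \frac{1}{2} + \frac{201}{8} = \frac{197}{8} \approx 24.625$)
$m{\left(M \right)} = 2 M \left(\frac{197}{8} + M\right)$ ($m{\left(M \right)} = \left(M + \frac{197}{8}\right) \left(M + M\right) = \left(\frac{197}{8} + M\right) 2 M = 2 M \left(\frac{197}{8} + M\right)$)
$\frac{V{\left(158 \right)} + m{\left(21 \right)}}{13058 - 9184} = \frac{-83 + \frac{1}{4} \cdot 21 \left(197 + 8 \cdot 21\right)}{13058 - 9184} = \frac{-83 + \frac{1}{4} \cdot 21 \left(197 + 168\right)}{3874} = \left(-83 + \frac{1}{4} \cdot 21 \cdot 365\right) \frac{1}{3874} = \left(-83 + \frac{7665}{4}\right) \frac{1}{3874} = \frac{7333}{4} \cdot \frac{1}{3874} = \frac{7333}{15496}$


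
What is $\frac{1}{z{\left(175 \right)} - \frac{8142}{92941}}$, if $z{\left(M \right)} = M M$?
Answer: $\frac{92941}{2846309983} \approx 3.2653 \cdot 10^{-5}$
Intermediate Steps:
$z{\left(M \right)} = M^{2}$
$\frac{1}{z{\left(175 \right)} - \frac{8142}{92941}} = \frac{1}{175^{2} - \frac{8142}{92941}} = \frac{1}{30625 - \frac{8142}{92941}} = \frac{1}{\frac{2846309983}{92941}} = \frac{92941}{2846309983}$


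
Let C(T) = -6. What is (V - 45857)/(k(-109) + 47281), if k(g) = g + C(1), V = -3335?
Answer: -24596/23583 ≈ -1.0430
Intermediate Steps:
k(g) = -6 + g (k(g) = g - 6 = -6 + g)
(V - 45857)/(k(-109) + 47281) = (-3335 - 45857)/((-6 - 109) + 47281) = -49192/(-115 + 47281) = -49192/47166 = -49192*1/47166 = -24596/23583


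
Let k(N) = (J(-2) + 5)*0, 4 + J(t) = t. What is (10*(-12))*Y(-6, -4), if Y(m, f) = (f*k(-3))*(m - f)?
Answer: 0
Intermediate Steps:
J(t) = -4 + t
k(N) = 0 (k(N) = ((-4 - 2) + 5)*0 = (-6 + 5)*0 = -1*0 = 0)
Y(m, f) = 0 (Y(m, f) = (f*0)*(m - f) = 0*(m - f) = 0)
(10*(-12))*Y(-6, -4) = (10*(-12))*0 = -120*0 = 0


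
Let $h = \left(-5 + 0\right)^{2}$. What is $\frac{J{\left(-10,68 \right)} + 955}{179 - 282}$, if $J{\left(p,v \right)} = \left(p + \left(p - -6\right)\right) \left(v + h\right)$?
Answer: $\frac{347}{103} \approx 3.3689$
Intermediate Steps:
$h = 25$ ($h = \left(-5\right)^{2} = 25$)
$J{\left(p,v \right)} = \left(6 + 2 p\right) \left(25 + v\right)$ ($J{\left(p,v \right)} = \left(p + \left(p - -6\right)\right) \left(v + 25\right) = \left(p + \left(p + 6\right)\right) \left(25 + v\right) = \left(p + \left(6 + p\right)\right) \left(25 + v\right) = \left(6 + 2 p\right) \left(25 + v\right)$)
$\frac{J{\left(-10,68 \right)} + 955}{179 - 282} = \frac{\left(150 + 6 \cdot 68 + 50 \left(-10\right) + 2 \left(-10\right) 68\right) + 955}{179 - 282} = \frac{\left(150 + 408 - 500 - 1360\right) + 955}{179 + \left(-446 + 164\right)} = \frac{-1302 + 955}{179 - 282} = - \frac{347}{-103} = \left(-347\right) \left(- \frac{1}{103}\right) = \frac{347}{103}$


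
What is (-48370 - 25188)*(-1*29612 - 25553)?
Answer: 4057827070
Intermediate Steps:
(-48370 - 25188)*(-1*29612 - 25553) = -73558*(-29612 - 25553) = -73558*(-55165) = 4057827070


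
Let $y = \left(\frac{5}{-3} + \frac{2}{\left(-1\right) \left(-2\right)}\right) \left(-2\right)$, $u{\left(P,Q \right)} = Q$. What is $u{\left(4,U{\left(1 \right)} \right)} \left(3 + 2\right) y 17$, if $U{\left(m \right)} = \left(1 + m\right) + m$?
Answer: $340$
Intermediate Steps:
$U{\left(m \right)} = 1 + 2 m$
$y = \frac{4}{3}$ ($y = \left(5 \left(- \frac{1}{3}\right) + \frac{2}{2}\right) \left(-2\right) = \left(- \frac{5}{3} + 2 \cdot \frac{1}{2}\right) \left(-2\right) = \left(- \frac{5}{3} + 1\right) \left(-2\right) = \left(- \frac{2}{3}\right) \left(-2\right) = \frac{4}{3} \approx 1.3333$)
$u{\left(4,U{\left(1 \right)} \right)} \left(3 + 2\right) y 17 = \left(1 + 2 \cdot 1\right) \left(3 + 2\right) \frac{4}{3} \cdot 17 = \left(1 + 2\right) 5 \cdot \frac{4}{3} \cdot 17 = 3 \cdot 5 \cdot \frac{4}{3} \cdot 17 = 15 \cdot \frac{4}{3} \cdot 17 = 20 \cdot 17 = 340$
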